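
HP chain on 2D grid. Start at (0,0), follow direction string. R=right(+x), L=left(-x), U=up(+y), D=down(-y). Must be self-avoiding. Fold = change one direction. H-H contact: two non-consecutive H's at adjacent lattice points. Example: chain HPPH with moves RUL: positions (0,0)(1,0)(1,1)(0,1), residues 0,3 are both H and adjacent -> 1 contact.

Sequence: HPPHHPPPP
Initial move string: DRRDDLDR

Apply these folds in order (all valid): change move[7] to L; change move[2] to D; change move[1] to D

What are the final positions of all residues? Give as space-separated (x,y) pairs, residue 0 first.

Initial moves: DRRDDLDR
Fold: move[7]->L => DRRDDLDL (positions: [(0, 0), (0, -1), (1, -1), (2, -1), (2, -2), (2, -3), (1, -3), (1, -4), (0, -4)])
Fold: move[2]->D => DRDDDLDL (positions: [(0, 0), (0, -1), (1, -1), (1, -2), (1, -3), (1, -4), (0, -4), (0, -5), (-1, -5)])
Fold: move[1]->D => DDDDDLDL (positions: [(0, 0), (0, -1), (0, -2), (0, -3), (0, -4), (0, -5), (-1, -5), (-1, -6), (-2, -6)])

Answer: (0,0) (0,-1) (0,-2) (0,-3) (0,-4) (0,-5) (-1,-5) (-1,-6) (-2,-6)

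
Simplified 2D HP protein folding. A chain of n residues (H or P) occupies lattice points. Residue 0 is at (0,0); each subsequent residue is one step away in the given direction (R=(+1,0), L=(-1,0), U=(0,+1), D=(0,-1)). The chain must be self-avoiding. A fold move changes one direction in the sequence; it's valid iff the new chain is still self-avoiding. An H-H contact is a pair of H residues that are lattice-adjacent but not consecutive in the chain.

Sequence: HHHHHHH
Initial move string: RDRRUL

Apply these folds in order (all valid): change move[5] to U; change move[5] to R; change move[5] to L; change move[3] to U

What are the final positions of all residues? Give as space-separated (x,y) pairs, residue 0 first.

Answer: (0,0) (1,0) (1,-1) (2,-1) (2,0) (2,1) (1,1)

Derivation:
Initial moves: RDRRUL
Fold: move[5]->U => RDRRUU (positions: [(0, 0), (1, 0), (1, -1), (2, -1), (3, -1), (3, 0), (3, 1)])
Fold: move[5]->R => RDRRUR (positions: [(0, 0), (1, 0), (1, -1), (2, -1), (3, -1), (3, 0), (4, 0)])
Fold: move[5]->L => RDRRUL (positions: [(0, 0), (1, 0), (1, -1), (2, -1), (3, -1), (3, 0), (2, 0)])
Fold: move[3]->U => RDRUUL (positions: [(0, 0), (1, 0), (1, -1), (2, -1), (2, 0), (2, 1), (1, 1)])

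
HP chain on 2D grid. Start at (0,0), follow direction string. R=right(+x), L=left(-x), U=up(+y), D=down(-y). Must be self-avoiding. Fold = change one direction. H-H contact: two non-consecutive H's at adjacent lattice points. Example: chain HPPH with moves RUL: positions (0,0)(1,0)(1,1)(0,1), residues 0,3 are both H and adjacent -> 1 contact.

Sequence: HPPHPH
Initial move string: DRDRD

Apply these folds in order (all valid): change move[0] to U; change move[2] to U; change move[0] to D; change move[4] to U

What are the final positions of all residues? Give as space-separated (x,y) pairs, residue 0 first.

Initial moves: DRDRD
Fold: move[0]->U => URDRD (positions: [(0, 0), (0, 1), (1, 1), (1, 0), (2, 0), (2, -1)])
Fold: move[2]->U => URURD (positions: [(0, 0), (0, 1), (1, 1), (1, 2), (2, 2), (2, 1)])
Fold: move[0]->D => DRURD (positions: [(0, 0), (0, -1), (1, -1), (1, 0), (2, 0), (2, -1)])
Fold: move[4]->U => DRURU (positions: [(0, 0), (0, -1), (1, -1), (1, 0), (2, 0), (2, 1)])

Answer: (0,0) (0,-1) (1,-1) (1,0) (2,0) (2,1)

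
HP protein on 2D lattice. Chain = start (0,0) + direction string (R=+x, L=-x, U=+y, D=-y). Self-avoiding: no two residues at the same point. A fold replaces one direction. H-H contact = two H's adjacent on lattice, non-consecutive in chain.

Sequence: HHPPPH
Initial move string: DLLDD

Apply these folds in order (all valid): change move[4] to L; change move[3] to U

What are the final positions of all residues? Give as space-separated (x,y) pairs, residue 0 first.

Answer: (0,0) (0,-1) (-1,-1) (-2,-1) (-2,0) (-3,0)

Derivation:
Initial moves: DLLDD
Fold: move[4]->L => DLLDL (positions: [(0, 0), (0, -1), (-1, -1), (-2, -1), (-2, -2), (-3, -2)])
Fold: move[3]->U => DLLUL (positions: [(0, 0), (0, -1), (-1, -1), (-2, -1), (-2, 0), (-3, 0)])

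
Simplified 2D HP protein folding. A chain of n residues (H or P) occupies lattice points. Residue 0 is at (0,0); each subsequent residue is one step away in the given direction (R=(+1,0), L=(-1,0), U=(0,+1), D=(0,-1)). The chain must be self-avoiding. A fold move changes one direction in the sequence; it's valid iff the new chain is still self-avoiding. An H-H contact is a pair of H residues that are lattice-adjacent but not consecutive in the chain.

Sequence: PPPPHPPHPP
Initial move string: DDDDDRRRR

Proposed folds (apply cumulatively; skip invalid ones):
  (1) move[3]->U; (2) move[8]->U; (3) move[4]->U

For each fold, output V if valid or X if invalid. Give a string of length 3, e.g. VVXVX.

Answer: XVX

Derivation:
Initial: DDDDDRRRR -> [(0, 0), (0, -1), (0, -2), (0, -3), (0, -4), (0, -5), (1, -5), (2, -5), (3, -5), (4, -5)]
Fold 1: move[3]->U => DDDUDRRRR INVALID (collision), skipped
Fold 2: move[8]->U => DDDDDRRRU VALID
Fold 3: move[4]->U => DDDDURRRU INVALID (collision), skipped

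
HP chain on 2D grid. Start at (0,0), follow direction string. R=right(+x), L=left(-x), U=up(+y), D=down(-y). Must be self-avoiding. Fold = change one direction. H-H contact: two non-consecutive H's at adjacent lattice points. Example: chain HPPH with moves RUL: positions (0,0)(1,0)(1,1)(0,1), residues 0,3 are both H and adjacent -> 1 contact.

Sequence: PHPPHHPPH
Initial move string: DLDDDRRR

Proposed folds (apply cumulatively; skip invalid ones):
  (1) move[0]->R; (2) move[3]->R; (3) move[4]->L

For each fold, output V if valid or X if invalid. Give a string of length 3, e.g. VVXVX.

Answer: XVX

Derivation:
Initial: DLDDDRRR -> [(0, 0), (0, -1), (-1, -1), (-1, -2), (-1, -3), (-1, -4), (0, -4), (1, -4), (2, -4)]
Fold 1: move[0]->R => RLDDDRRR INVALID (collision), skipped
Fold 2: move[3]->R => DLDRDRRR VALID
Fold 3: move[4]->L => DLDRLRRR INVALID (collision), skipped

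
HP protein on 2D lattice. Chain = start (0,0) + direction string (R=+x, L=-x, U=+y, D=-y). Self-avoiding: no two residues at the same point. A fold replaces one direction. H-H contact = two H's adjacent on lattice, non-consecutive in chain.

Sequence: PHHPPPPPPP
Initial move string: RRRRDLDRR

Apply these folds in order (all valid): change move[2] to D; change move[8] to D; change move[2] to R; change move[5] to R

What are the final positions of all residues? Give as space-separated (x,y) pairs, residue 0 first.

Initial moves: RRRRDLDRR
Fold: move[2]->D => RRDRDLDRR (positions: [(0, 0), (1, 0), (2, 0), (2, -1), (3, -1), (3, -2), (2, -2), (2, -3), (3, -3), (4, -3)])
Fold: move[8]->D => RRDRDLDRD (positions: [(0, 0), (1, 0), (2, 0), (2, -1), (3, -1), (3, -2), (2, -2), (2, -3), (3, -3), (3, -4)])
Fold: move[2]->R => RRRRDLDRD (positions: [(0, 0), (1, 0), (2, 0), (3, 0), (4, 0), (4, -1), (3, -1), (3, -2), (4, -2), (4, -3)])
Fold: move[5]->R => RRRRDRDRD (positions: [(0, 0), (1, 0), (2, 0), (3, 0), (4, 0), (4, -1), (5, -1), (5, -2), (6, -2), (6, -3)])

Answer: (0,0) (1,0) (2,0) (3,0) (4,0) (4,-1) (5,-1) (5,-2) (6,-2) (6,-3)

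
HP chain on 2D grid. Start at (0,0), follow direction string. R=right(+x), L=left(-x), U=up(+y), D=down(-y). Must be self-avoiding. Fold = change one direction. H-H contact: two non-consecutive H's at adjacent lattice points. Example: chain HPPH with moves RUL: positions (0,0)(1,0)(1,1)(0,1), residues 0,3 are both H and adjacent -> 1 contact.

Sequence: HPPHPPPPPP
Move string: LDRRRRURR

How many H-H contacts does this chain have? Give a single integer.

Answer: 1

Derivation:
Positions: [(0, 0), (-1, 0), (-1, -1), (0, -1), (1, -1), (2, -1), (3, -1), (3, 0), (4, 0), (5, 0)]
H-H contact: residue 0 @(0,0) - residue 3 @(0, -1)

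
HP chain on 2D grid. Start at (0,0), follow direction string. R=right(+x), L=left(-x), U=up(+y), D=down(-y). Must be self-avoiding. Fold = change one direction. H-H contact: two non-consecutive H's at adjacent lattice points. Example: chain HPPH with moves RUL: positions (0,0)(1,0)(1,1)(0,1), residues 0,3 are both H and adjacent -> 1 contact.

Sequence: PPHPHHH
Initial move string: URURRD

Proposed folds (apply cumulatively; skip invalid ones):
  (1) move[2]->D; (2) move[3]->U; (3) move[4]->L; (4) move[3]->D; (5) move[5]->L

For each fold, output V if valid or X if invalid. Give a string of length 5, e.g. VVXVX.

Initial: URURRD -> [(0, 0), (0, 1), (1, 1), (1, 2), (2, 2), (3, 2), (3, 1)]
Fold 1: move[2]->D => URDRRD VALID
Fold 2: move[3]->U => URDURD INVALID (collision), skipped
Fold 3: move[4]->L => URDRLD INVALID (collision), skipped
Fold 4: move[3]->D => URDDRD VALID
Fold 5: move[5]->L => URDDRL INVALID (collision), skipped

Answer: VXXVX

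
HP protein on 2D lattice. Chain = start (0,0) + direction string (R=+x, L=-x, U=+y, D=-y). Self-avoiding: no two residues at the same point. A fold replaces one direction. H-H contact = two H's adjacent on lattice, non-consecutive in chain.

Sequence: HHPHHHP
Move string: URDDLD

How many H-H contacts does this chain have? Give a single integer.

Positions: [(0, 0), (0, 1), (1, 1), (1, 0), (1, -1), (0, -1), (0, -2)]
H-H contact: residue 0 @(0,0) - residue 3 @(1, 0)
H-H contact: residue 0 @(0,0) - residue 5 @(0, -1)

Answer: 2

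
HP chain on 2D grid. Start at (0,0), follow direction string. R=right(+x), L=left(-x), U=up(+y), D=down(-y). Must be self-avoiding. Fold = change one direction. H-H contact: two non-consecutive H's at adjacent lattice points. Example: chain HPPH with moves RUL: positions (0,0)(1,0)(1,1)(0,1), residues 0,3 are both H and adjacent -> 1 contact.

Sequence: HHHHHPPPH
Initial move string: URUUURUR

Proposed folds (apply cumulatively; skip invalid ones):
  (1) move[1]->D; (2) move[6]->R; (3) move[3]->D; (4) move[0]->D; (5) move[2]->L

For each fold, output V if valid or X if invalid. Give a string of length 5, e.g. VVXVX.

Answer: XVXVX

Derivation:
Initial: URUUURUR -> [(0, 0), (0, 1), (1, 1), (1, 2), (1, 3), (1, 4), (2, 4), (2, 5), (3, 5)]
Fold 1: move[1]->D => UDUUURUR INVALID (collision), skipped
Fold 2: move[6]->R => URUUURRR VALID
Fold 3: move[3]->D => URUDURRR INVALID (collision), skipped
Fold 4: move[0]->D => DRUUURRR VALID
Fold 5: move[2]->L => DRLUURRR INVALID (collision), skipped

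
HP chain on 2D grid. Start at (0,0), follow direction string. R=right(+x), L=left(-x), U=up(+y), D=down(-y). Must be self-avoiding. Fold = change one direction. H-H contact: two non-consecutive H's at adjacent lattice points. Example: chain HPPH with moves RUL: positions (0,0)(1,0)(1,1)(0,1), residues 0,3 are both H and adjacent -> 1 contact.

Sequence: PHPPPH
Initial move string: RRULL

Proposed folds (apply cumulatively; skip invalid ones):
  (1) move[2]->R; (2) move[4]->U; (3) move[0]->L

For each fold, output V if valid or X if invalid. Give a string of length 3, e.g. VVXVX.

Initial: RRULL -> [(0, 0), (1, 0), (2, 0), (2, 1), (1, 1), (0, 1)]
Fold 1: move[2]->R => RRRLL INVALID (collision), skipped
Fold 2: move[4]->U => RRULU VALID
Fold 3: move[0]->L => LRULU INVALID (collision), skipped

Answer: XVX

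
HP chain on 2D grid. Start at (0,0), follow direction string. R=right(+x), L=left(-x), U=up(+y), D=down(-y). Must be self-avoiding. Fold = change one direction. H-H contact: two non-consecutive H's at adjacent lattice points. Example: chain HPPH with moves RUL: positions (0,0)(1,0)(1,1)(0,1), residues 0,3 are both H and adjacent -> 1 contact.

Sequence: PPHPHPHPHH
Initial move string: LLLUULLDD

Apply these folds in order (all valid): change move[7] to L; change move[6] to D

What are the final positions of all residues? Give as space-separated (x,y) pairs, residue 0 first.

Answer: (0,0) (-1,0) (-2,0) (-3,0) (-3,1) (-3,2) (-4,2) (-4,1) (-5,1) (-5,0)

Derivation:
Initial moves: LLLUULLDD
Fold: move[7]->L => LLLUULLLD (positions: [(0, 0), (-1, 0), (-2, 0), (-3, 0), (-3, 1), (-3, 2), (-4, 2), (-5, 2), (-6, 2), (-6, 1)])
Fold: move[6]->D => LLLUULDLD (positions: [(0, 0), (-1, 0), (-2, 0), (-3, 0), (-3, 1), (-3, 2), (-4, 2), (-4, 1), (-5, 1), (-5, 0)])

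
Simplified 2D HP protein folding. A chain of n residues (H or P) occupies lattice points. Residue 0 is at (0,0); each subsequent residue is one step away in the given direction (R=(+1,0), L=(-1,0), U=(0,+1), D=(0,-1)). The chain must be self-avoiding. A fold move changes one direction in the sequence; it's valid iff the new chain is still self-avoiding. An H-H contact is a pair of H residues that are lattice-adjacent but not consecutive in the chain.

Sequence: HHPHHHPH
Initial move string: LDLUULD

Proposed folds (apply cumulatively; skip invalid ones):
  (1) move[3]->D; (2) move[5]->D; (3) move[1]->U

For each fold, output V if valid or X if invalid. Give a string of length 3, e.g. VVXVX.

Initial: LDLUULD -> [(0, 0), (-1, 0), (-1, -1), (-2, -1), (-2, 0), (-2, 1), (-3, 1), (-3, 0)]
Fold 1: move[3]->D => LDLDULD INVALID (collision), skipped
Fold 2: move[5]->D => LDLUUDD INVALID (collision), skipped
Fold 3: move[1]->U => LULUULD VALID

Answer: XXV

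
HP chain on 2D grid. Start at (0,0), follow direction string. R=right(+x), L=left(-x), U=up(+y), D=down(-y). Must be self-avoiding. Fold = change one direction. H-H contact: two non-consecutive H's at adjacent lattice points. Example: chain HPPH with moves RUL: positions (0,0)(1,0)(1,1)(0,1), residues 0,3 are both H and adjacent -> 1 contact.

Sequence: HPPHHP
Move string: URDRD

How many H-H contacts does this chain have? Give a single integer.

Answer: 1

Derivation:
Positions: [(0, 0), (0, 1), (1, 1), (1, 0), (2, 0), (2, -1)]
H-H contact: residue 0 @(0,0) - residue 3 @(1, 0)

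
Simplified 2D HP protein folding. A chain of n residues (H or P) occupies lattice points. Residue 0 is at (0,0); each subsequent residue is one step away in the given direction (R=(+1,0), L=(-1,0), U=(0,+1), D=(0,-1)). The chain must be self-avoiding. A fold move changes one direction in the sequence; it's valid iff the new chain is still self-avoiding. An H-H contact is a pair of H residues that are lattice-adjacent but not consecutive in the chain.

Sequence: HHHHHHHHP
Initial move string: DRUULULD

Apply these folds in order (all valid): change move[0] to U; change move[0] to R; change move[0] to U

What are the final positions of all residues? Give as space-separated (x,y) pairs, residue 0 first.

Initial moves: DRUULULD
Fold: move[0]->U => URUULULD (positions: [(0, 0), (0, 1), (1, 1), (1, 2), (1, 3), (0, 3), (0, 4), (-1, 4), (-1, 3)])
Fold: move[0]->R => RRUULULD (positions: [(0, 0), (1, 0), (2, 0), (2, 1), (2, 2), (1, 2), (1, 3), (0, 3), (0, 2)])
Fold: move[0]->U => URUULULD (positions: [(0, 0), (0, 1), (1, 1), (1, 2), (1, 3), (0, 3), (0, 4), (-1, 4), (-1, 3)])

Answer: (0,0) (0,1) (1,1) (1,2) (1,3) (0,3) (0,4) (-1,4) (-1,3)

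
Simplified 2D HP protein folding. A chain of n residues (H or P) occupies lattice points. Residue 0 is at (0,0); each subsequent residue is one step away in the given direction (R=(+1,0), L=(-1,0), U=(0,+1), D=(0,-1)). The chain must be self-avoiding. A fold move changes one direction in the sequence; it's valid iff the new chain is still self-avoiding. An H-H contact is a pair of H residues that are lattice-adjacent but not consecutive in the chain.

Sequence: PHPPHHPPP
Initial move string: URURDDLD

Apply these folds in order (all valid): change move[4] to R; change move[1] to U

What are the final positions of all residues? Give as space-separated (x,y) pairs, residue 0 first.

Initial moves: URURDDLD
Fold: move[4]->R => URURRDLD (positions: [(0, 0), (0, 1), (1, 1), (1, 2), (2, 2), (3, 2), (3, 1), (2, 1), (2, 0)])
Fold: move[1]->U => UUURRDLD (positions: [(0, 0), (0, 1), (0, 2), (0, 3), (1, 3), (2, 3), (2, 2), (1, 2), (1, 1)])

Answer: (0,0) (0,1) (0,2) (0,3) (1,3) (2,3) (2,2) (1,2) (1,1)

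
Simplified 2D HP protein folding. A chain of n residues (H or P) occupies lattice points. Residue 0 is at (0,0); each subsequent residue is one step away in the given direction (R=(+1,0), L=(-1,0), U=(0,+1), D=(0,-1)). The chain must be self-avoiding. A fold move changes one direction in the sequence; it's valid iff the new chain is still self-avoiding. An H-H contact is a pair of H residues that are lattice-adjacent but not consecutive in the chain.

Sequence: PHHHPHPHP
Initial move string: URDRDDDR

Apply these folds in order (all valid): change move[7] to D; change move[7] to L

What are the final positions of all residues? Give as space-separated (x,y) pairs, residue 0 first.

Initial moves: URDRDDDR
Fold: move[7]->D => URDRDDDD (positions: [(0, 0), (0, 1), (1, 1), (1, 0), (2, 0), (2, -1), (2, -2), (2, -3), (2, -4)])
Fold: move[7]->L => URDRDDDL (positions: [(0, 0), (0, 1), (1, 1), (1, 0), (2, 0), (2, -1), (2, -2), (2, -3), (1, -3)])

Answer: (0,0) (0,1) (1,1) (1,0) (2,0) (2,-1) (2,-2) (2,-3) (1,-3)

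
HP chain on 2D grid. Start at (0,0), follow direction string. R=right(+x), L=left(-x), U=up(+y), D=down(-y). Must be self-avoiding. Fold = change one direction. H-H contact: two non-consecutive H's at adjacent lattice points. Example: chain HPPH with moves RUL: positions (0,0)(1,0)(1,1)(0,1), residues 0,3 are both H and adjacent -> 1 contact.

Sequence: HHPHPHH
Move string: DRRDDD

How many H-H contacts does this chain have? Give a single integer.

Positions: [(0, 0), (0, -1), (1, -1), (2, -1), (2, -2), (2, -3), (2, -4)]
No H-H contacts found.

Answer: 0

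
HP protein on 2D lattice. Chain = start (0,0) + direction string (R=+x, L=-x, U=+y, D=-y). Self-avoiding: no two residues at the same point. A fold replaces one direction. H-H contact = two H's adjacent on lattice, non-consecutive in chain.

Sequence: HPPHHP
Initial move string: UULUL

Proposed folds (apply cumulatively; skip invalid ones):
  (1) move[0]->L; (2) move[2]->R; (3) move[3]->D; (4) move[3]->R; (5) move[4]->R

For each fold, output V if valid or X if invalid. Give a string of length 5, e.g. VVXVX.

Initial: UULUL -> [(0, 0), (0, 1), (0, 2), (-1, 2), (-1, 3), (-2, 3)]
Fold 1: move[0]->L => LULUL VALID
Fold 2: move[2]->R => LURUL VALID
Fold 3: move[3]->D => LURDL INVALID (collision), skipped
Fold 4: move[3]->R => LURRL INVALID (collision), skipped
Fold 5: move[4]->R => LURUR VALID

Answer: VVXXV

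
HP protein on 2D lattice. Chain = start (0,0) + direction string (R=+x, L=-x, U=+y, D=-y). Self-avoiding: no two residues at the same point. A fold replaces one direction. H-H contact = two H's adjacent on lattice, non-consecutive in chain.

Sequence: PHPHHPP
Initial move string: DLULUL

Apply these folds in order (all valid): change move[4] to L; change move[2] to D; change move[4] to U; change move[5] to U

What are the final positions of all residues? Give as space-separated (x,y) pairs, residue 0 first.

Answer: (0,0) (0,-1) (-1,-1) (-1,-2) (-2,-2) (-2,-1) (-2,0)

Derivation:
Initial moves: DLULUL
Fold: move[4]->L => DLULLL (positions: [(0, 0), (0, -1), (-1, -1), (-1, 0), (-2, 0), (-3, 0), (-4, 0)])
Fold: move[2]->D => DLDLLL (positions: [(0, 0), (0, -1), (-1, -1), (-1, -2), (-2, -2), (-3, -2), (-4, -2)])
Fold: move[4]->U => DLDLUL (positions: [(0, 0), (0, -1), (-1, -1), (-1, -2), (-2, -2), (-2, -1), (-3, -1)])
Fold: move[5]->U => DLDLUU (positions: [(0, 0), (0, -1), (-1, -1), (-1, -2), (-2, -2), (-2, -1), (-2, 0)])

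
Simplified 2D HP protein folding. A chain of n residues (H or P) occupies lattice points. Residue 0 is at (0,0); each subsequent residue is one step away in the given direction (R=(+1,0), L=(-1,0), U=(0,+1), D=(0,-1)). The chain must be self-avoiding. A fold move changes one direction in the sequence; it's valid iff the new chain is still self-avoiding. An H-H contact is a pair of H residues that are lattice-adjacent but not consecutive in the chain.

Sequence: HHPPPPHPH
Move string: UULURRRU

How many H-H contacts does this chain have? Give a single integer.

Positions: [(0, 0), (0, 1), (0, 2), (-1, 2), (-1, 3), (0, 3), (1, 3), (2, 3), (2, 4)]
No H-H contacts found.

Answer: 0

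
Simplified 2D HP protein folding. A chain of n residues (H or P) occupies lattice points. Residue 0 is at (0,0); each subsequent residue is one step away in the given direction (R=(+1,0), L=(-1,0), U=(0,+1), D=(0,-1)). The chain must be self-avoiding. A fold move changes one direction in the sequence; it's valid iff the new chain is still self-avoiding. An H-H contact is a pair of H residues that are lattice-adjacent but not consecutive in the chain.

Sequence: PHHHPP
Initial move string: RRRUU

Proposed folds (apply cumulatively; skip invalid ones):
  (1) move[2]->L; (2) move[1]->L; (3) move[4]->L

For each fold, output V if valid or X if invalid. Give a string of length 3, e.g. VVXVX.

Initial: RRRUU -> [(0, 0), (1, 0), (2, 0), (3, 0), (3, 1), (3, 2)]
Fold 1: move[2]->L => RRLUU INVALID (collision), skipped
Fold 2: move[1]->L => RLRUU INVALID (collision), skipped
Fold 3: move[4]->L => RRRUL VALID

Answer: XXV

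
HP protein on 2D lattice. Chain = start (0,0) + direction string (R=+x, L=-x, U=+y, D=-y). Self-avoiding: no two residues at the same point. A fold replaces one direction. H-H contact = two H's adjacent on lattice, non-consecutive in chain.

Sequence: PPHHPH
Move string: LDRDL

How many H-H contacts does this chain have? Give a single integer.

Answer: 1

Derivation:
Positions: [(0, 0), (-1, 0), (-1, -1), (0, -1), (0, -2), (-1, -2)]
H-H contact: residue 2 @(-1,-1) - residue 5 @(-1, -2)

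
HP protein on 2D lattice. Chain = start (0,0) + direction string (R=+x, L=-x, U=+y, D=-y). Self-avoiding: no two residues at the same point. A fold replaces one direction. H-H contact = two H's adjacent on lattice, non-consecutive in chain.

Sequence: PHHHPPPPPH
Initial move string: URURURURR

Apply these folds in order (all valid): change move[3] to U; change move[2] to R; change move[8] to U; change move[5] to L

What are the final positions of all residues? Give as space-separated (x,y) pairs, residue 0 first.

Answer: (0,0) (0,1) (1,1) (2,1) (2,2) (2,3) (1,3) (1,4) (2,4) (2,5)

Derivation:
Initial moves: URURURURR
Fold: move[3]->U => URUUURURR (positions: [(0, 0), (0, 1), (1, 1), (1, 2), (1, 3), (1, 4), (2, 4), (2, 5), (3, 5), (4, 5)])
Fold: move[2]->R => URRUURURR (positions: [(0, 0), (0, 1), (1, 1), (2, 1), (2, 2), (2, 3), (3, 3), (3, 4), (4, 4), (5, 4)])
Fold: move[8]->U => URRUURURU (positions: [(0, 0), (0, 1), (1, 1), (2, 1), (2, 2), (2, 3), (3, 3), (3, 4), (4, 4), (4, 5)])
Fold: move[5]->L => URRUULURU (positions: [(0, 0), (0, 1), (1, 1), (2, 1), (2, 2), (2, 3), (1, 3), (1, 4), (2, 4), (2, 5)])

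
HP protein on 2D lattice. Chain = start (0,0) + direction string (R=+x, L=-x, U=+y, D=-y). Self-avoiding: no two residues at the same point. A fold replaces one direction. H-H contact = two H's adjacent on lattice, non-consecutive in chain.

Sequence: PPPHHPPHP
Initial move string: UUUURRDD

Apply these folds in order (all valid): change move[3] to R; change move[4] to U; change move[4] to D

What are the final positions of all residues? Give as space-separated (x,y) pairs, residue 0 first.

Initial moves: UUUURRDD
Fold: move[3]->R => UUURRRDD (positions: [(0, 0), (0, 1), (0, 2), (0, 3), (1, 3), (2, 3), (3, 3), (3, 2), (3, 1)])
Fold: move[4]->U => UUURURDD (positions: [(0, 0), (0, 1), (0, 2), (0, 3), (1, 3), (1, 4), (2, 4), (2, 3), (2, 2)])
Fold: move[4]->D => UUURDRDD (positions: [(0, 0), (0, 1), (0, 2), (0, 3), (1, 3), (1, 2), (2, 2), (2, 1), (2, 0)])

Answer: (0,0) (0,1) (0,2) (0,3) (1,3) (1,2) (2,2) (2,1) (2,0)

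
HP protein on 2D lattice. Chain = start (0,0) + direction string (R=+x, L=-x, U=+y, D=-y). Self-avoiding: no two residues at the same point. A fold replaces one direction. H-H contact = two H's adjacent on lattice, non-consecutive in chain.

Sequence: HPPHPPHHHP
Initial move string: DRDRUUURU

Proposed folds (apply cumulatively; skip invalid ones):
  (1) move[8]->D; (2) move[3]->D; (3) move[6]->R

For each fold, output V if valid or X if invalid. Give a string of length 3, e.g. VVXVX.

Answer: VXV

Derivation:
Initial: DRDRUUURU -> [(0, 0), (0, -1), (1, -1), (1, -2), (2, -2), (2, -1), (2, 0), (2, 1), (3, 1), (3, 2)]
Fold 1: move[8]->D => DRDRUUURD VALID
Fold 2: move[3]->D => DRDDUUURD INVALID (collision), skipped
Fold 3: move[6]->R => DRDRUURRD VALID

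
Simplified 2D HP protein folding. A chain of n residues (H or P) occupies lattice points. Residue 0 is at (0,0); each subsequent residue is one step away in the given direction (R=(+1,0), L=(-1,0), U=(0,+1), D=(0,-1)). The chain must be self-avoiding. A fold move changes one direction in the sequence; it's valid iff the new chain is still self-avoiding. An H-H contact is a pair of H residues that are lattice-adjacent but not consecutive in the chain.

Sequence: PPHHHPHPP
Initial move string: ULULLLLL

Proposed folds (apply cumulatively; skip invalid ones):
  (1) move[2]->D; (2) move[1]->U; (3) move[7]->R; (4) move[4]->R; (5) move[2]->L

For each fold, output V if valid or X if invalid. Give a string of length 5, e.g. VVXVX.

Initial: ULULLLLL -> [(0, 0), (0, 1), (-1, 1), (-1, 2), (-2, 2), (-3, 2), (-4, 2), (-5, 2), (-6, 2)]
Fold 1: move[2]->D => ULDLLLLL VALID
Fold 2: move[1]->U => UUDLLLLL INVALID (collision), skipped
Fold 3: move[7]->R => ULDLLLLR INVALID (collision), skipped
Fold 4: move[4]->R => ULDLRLLL INVALID (collision), skipped
Fold 5: move[2]->L => ULLLLLLL VALID

Answer: VXXXV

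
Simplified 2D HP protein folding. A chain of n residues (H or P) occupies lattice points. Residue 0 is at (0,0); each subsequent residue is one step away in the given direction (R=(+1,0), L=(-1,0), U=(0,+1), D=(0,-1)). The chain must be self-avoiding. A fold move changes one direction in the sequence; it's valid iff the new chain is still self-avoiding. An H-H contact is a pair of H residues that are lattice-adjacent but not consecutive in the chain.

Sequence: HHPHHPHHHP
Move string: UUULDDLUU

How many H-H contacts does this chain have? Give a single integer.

Positions: [(0, 0), (0, 1), (0, 2), (0, 3), (-1, 3), (-1, 2), (-1, 1), (-2, 1), (-2, 2), (-2, 3)]
H-H contact: residue 1 @(0,1) - residue 6 @(-1, 1)

Answer: 1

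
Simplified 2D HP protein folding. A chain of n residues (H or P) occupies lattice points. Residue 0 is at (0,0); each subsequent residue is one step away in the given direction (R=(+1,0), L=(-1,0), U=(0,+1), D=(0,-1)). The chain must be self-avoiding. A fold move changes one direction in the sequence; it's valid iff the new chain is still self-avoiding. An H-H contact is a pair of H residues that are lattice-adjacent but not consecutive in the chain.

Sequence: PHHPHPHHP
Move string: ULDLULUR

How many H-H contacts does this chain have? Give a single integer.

Positions: [(0, 0), (0, 1), (-1, 1), (-1, 0), (-2, 0), (-2, 1), (-3, 1), (-3, 2), (-2, 2)]
No H-H contacts found.

Answer: 0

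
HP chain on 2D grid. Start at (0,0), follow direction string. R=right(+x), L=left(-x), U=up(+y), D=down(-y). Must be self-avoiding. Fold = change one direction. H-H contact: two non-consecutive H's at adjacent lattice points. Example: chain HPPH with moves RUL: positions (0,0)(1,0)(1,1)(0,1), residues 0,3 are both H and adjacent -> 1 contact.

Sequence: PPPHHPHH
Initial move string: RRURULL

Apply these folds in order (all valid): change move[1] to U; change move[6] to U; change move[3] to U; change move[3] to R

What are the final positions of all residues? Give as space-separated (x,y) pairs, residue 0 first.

Initial moves: RRURULL
Fold: move[1]->U => RUURULL (positions: [(0, 0), (1, 0), (1, 1), (1, 2), (2, 2), (2, 3), (1, 3), (0, 3)])
Fold: move[6]->U => RUURULU (positions: [(0, 0), (1, 0), (1, 1), (1, 2), (2, 2), (2, 3), (1, 3), (1, 4)])
Fold: move[3]->U => RUUUULU (positions: [(0, 0), (1, 0), (1, 1), (1, 2), (1, 3), (1, 4), (0, 4), (0, 5)])
Fold: move[3]->R => RUURULU (positions: [(0, 0), (1, 0), (1, 1), (1, 2), (2, 2), (2, 3), (1, 3), (1, 4)])

Answer: (0,0) (1,0) (1,1) (1,2) (2,2) (2,3) (1,3) (1,4)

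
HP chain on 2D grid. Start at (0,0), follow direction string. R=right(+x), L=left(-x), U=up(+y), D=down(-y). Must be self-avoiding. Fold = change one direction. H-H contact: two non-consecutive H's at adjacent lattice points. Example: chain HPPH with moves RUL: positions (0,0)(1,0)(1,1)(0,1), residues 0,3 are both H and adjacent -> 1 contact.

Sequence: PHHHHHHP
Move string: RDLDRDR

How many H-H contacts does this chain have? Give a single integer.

Answer: 1

Derivation:
Positions: [(0, 0), (1, 0), (1, -1), (0, -1), (0, -2), (1, -2), (1, -3), (2, -3)]
H-H contact: residue 2 @(1,-1) - residue 5 @(1, -2)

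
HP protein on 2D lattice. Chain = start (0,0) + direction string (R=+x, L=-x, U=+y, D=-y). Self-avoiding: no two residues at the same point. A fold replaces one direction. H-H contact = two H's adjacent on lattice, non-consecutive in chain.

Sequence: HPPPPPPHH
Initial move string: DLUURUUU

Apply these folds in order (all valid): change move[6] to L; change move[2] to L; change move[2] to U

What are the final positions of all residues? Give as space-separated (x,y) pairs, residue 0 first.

Answer: (0,0) (0,-1) (-1,-1) (-1,0) (-1,1) (0,1) (0,2) (-1,2) (-1,3)

Derivation:
Initial moves: DLUURUUU
Fold: move[6]->L => DLUURULU (positions: [(0, 0), (0, -1), (-1, -1), (-1, 0), (-1, 1), (0, 1), (0, 2), (-1, 2), (-1, 3)])
Fold: move[2]->L => DLLURULU (positions: [(0, 0), (0, -1), (-1, -1), (-2, -1), (-2, 0), (-1, 0), (-1, 1), (-2, 1), (-2, 2)])
Fold: move[2]->U => DLUURULU (positions: [(0, 0), (0, -1), (-1, -1), (-1, 0), (-1, 1), (0, 1), (0, 2), (-1, 2), (-1, 3)])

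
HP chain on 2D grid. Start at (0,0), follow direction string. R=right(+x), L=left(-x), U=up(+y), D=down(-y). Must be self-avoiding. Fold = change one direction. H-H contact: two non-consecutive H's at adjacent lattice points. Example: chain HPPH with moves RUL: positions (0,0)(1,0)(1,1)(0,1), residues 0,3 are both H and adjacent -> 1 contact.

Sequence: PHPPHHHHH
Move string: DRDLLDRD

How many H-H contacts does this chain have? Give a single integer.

Positions: [(0, 0), (0, -1), (1, -1), (1, -2), (0, -2), (-1, -2), (-1, -3), (0, -3), (0, -4)]
H-H contact: residue 1 @(0,-1) - residue 4 @(0, -2)
H-H contact: residue 4 @(0,-2) - residue 7 @(0, -3)

Answer: 2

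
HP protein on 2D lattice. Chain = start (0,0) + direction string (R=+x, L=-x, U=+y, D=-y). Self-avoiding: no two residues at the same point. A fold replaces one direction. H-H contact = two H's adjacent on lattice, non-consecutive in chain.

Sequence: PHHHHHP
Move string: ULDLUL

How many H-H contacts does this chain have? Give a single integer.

Positions: [(0, 0), (0, 1), (-1, 1), (-1, 0), (-2, 0), (-2, 1), (-3, 1)]
H-H contact: residue 2 @(-1,1) - residue 5 @(-2, 1)

Answer: 1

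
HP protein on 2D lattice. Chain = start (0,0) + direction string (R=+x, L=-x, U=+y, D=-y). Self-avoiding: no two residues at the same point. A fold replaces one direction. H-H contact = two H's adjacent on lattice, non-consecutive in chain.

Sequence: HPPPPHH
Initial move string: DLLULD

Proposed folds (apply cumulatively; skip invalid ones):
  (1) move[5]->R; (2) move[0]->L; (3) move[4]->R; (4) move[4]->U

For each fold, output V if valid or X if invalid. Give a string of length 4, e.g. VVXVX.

Answer: XVXX

Derivation:
Initial: DLLULD -> [(0, 0), (0, -1), (-1, -1), (-2, -1), (-2, 0), (-3, 0), (-3, -1)]
Fold 1: move[5]->R => DLLULR INVALID (collision), skipped
Fold 2: move[0]->L => LLLULD VALID
Fold 3: move[4]->R => LLLURD INVALID (collision), skipped
Fold 4: move[4]->U => LLLUUD INVALID (collision), skipped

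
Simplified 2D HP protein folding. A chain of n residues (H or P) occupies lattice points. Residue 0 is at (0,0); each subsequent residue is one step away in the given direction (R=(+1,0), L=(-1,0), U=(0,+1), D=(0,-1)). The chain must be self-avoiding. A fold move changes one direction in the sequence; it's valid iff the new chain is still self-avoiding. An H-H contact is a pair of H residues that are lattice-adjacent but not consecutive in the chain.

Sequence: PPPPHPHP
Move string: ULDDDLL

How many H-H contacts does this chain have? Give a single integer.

Answer: 0

Derivation:
Positions: [(0, 0), (0, 1), (-1, 1), (-1, 0), (-1, -1), (-1, -2), (-2, -2), (-3, -2)]
No H-H contacts found.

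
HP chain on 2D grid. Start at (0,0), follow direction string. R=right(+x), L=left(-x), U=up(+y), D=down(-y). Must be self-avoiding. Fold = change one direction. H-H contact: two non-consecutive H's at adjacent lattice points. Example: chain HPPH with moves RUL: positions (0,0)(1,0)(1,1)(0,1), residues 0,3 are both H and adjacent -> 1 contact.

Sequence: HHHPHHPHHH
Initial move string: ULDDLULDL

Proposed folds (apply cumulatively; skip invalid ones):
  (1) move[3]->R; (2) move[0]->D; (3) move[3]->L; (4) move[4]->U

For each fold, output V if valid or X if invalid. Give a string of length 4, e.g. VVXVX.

Initial: ULDDLULDL -> [(0, 0), (0, 1), (-1, 1), (-1, 0), (-1, -1), (-2, -1), (-2, 0), (-3, 0), (-3, -1), (-4, -1)]
Fold 1: move[3]->R => ULDRLULDL INVALID (collision), skipped
Fold 2: move[0]->D => DLDDLULDL VALID
Fold 3: move[3]->L => DLDLLULDL VALID
Fold 4: move[4]->U => DLDLUULDL VALID

Answer: XVVV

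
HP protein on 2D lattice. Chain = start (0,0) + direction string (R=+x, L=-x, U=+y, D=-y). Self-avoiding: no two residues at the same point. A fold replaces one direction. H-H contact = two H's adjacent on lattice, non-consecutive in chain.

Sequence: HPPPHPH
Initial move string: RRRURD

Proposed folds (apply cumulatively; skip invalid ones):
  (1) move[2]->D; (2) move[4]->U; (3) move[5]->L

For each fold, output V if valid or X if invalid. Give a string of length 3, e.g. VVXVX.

Initial: RRRURD -> [(0, 0), (1, 0), (2, 0), (3, 0), (3, 1), (4, 1), (4, 0)]
Fold 1: move[2]->D => RRDURD INVALID (collision), skipped
Fold 2: move[4]->U => RRRUUD INVALID (collision), skipped
Fold 3: move[5]->L => RRRURL INVALID (collision), skipped

Answer: XXX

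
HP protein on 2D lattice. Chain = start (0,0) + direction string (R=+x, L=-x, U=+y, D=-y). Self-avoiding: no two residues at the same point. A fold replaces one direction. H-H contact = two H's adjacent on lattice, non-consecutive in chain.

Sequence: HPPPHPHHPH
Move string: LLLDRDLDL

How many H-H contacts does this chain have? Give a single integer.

Positions: [(0, 0), (-1, 0), (-2, 0), (-3, 0), (-3, -1), (-2, -1), (-2, -2), (-3, -2), (-3, -3), (-4, -3)]
H-H contact: residue 4 @(-3,-1) - residue 7 @(-3, -2)

Answer: 1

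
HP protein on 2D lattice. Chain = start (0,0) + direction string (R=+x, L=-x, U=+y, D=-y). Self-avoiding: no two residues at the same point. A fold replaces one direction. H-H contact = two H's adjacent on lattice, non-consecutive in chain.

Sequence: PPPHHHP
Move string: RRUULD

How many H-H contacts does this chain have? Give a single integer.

Positions: [(0, 0), (1, 0), (2, 0), (2, 1), (2, 2), (1, 2), (1, 1)]
No H-H contacts found.

Answer: 0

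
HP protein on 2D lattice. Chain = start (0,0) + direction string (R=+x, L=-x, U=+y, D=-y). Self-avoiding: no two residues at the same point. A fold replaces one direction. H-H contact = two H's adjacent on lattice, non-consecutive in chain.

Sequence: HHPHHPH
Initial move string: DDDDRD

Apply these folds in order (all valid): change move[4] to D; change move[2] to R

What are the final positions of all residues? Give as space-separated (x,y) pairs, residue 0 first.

Answer: (0,0) (0,-1) (0,-2) (1,-2) (1,-3) (1,-4) (1,-5)

Derivation:
Initial moves: DDDDRD
Fold: move[4]->D => DDDDDD (positions: [(0, 0), (0, -1), (0, -2), (0, -3), (0, -4), (0, -5), (0, -6)])
Fold: move[2]->R => DDRDDD (positions: [(0, 0), (0, -1), (0, -2), (1, -2), (1, -3), (1, -4), (1, -5)])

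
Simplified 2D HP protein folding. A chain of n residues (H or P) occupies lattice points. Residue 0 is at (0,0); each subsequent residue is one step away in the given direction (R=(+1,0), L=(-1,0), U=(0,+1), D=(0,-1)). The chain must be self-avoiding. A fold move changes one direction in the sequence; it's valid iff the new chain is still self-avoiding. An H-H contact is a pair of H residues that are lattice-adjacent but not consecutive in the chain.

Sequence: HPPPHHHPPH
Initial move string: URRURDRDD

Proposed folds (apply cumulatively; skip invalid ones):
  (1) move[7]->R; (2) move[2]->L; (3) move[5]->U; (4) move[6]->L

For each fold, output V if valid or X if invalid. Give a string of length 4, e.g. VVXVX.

Initial: URRURDRDD -> [(0, 0), (0, 1), (1, 1), (2, 1), (2, 2), (3, 2), (3, 1), (4, 1), (4, 0), (4, -1)]
Fold 1: move[7]->R => URRURDRRD VALID
Fold 2: move[2]->L => URLURDRRD INVALID (collision), skipped
Fold 3: move[5]->U => URRURURRD VALID
Fold 4: move[6]->L => URRURULRD INVALID (collision), skipped

Answer: VXVX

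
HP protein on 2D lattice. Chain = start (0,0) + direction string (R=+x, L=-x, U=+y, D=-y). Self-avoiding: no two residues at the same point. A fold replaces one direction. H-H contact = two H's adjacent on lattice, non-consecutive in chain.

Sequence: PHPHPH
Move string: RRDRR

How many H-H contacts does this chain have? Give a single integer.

Positions: [(0, 0), (1, 0), (2, 0), (2, -1), (3, -1), (4, -1)]
No H-H contacts found.

Answer: 0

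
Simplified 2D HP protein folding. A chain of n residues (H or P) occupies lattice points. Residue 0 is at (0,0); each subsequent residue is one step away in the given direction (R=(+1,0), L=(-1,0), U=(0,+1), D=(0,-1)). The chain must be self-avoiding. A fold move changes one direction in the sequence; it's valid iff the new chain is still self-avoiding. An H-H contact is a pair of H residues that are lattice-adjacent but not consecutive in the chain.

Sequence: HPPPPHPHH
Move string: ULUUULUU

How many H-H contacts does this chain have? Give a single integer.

Answer: 0

Derivation:
Positions: [(0, 0), (0, 1), (-1, 1), (-1, 2), (-1, 3), (-1, 4), (-2, 4), (-2, 5), (-2, 6)]
No H-H contacts found.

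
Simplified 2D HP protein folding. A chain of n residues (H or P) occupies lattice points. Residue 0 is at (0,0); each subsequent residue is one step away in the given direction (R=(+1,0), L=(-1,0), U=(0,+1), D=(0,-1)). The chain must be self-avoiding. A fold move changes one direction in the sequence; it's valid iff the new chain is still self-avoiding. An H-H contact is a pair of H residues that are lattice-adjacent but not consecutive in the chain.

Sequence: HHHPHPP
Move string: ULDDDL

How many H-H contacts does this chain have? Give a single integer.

Answer: 0

Derivation:
Positions: [(0, 0), (0, 1), (-1, 1), (-1, 0), (-1, -1), (-1, -2), (-2, -2)]
No H-H contacts found.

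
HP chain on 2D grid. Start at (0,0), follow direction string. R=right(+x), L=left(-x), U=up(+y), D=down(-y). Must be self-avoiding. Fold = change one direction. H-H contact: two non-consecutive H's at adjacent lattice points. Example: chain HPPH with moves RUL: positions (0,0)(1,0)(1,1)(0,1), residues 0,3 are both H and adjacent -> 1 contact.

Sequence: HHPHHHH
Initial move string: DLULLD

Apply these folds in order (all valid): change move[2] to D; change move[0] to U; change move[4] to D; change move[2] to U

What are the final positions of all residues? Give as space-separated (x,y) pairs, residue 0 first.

Answer: (0,0) (0,1) (-1,1) (-1,2) (-2,2) (-2,1) (-2,0)

Derivation:
Initial moves: DLULLD
Fold: move[2]->D => DLDLLD (positions: [(0, 0), (0, -1), (-1, -1), (-1, -2), (-2, -2), (-3, -2), (-3, -3)])
Fold: move[0]->U => ULDLLD (positions: [(0, 0), (0, 1), (-1, 1), (-1, 0), (-2, 0), (-3, 0), (-3, -1)])
Fold: move[4]->D => ULDLDD (positions: [(0, 0), (0, 1), (-1, 1), (-1, 0), (-2, 0), (-2, -1), (-2, -2)])
Fold: move[2]->U => ULULDD (positions: [(0, 0), (0, 1), (-1, 1), (-1, 2), (-2, 2), (-2, 1), (-2, 0)])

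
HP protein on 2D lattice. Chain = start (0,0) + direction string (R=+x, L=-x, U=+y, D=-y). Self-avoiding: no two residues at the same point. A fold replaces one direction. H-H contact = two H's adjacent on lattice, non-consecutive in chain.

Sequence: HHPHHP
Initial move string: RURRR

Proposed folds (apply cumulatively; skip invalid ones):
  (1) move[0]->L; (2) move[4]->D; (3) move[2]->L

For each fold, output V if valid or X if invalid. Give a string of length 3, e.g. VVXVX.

Initial: RURRR -> [(0, 0), (1, 0), (1, 1), (2, 1), (3, 1), (4, 1)]
Fold 1: move[0]->L => LURRR VALID
Fold 2: move[4]->D => LURRD VALID
Fold 3: move[2]->L => LULRD INVALID (collision), skipped

Answer: VVX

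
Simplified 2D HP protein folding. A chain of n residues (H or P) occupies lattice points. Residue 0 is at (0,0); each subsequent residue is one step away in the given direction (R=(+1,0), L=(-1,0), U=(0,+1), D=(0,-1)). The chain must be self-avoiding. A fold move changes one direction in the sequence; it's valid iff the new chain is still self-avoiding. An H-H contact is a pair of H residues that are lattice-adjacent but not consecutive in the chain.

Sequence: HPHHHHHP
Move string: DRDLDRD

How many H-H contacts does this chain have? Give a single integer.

Answer: 1

Derivation:
Positions: [(0, 0), (0, -1), (1, -1), (1, -2), (0, -2), (0, -3), (1, -3), (1, -4)]
H-H contact: residue 3 @(1,-2) - residue 6 @(1, -3)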